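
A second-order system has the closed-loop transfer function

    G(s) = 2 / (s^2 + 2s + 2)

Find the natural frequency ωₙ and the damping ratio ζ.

Compare the denominator to the standard form s^2 + 2ζωₙs + ωₙ².
ωₙ² = 2, so ωₙ = √2 ≈ 1.414 rad/s.
2ζωₙ = 2, so ζ = 2/(2·√2) ≈ 0.7071.
With ζ = 0.7071 the response is underdamped.

ωₙ ≈ 1.414 rad/s, ζ ≈ 0.7071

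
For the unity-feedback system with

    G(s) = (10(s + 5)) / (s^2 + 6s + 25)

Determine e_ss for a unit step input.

G(s) has no poles at the origin.
This is a Type 0 system. Kp = lim_{s→0} G(s) = 50/25 = 2.
e_ss = 1/(1 + Kp) = 1/(1 + 2) = 1/3 ≈ 0.3333.

e_ss = 0.3333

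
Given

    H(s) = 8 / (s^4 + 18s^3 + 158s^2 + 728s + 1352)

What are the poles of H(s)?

s = -5 ± j, -4 ± 6j

The poles are the roots of the denominator s^4 + 18s^3 + 158s^2 + 728s + 1352 = 0.
No real roots exist; factor into two real quadratics: (s^2 + 10s + 26)(s^2 + 8s + 52) = 0.
Each quadratic gives a conjugate pair via the quadratic formula.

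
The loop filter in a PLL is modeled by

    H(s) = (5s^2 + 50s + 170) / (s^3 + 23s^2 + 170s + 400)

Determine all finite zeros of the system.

s = -5 ± 3j

Set the numerator to zero: 5s^2 + 50s + 170 = 0, i.e. 5·(s^2 + 10s + 34) = 0.
Factoring: (s^2 + 10s + 34) = 0.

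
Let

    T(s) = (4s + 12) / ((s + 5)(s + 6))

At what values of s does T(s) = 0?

s = -3

Set the numerator to zero: 4s + 12 = 0, i.e. 4·(s + 3) = 0.
So s = -3.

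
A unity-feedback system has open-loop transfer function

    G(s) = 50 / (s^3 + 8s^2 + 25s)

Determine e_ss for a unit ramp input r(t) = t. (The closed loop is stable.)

G(s) has one pole at the origin.
This is a Type 1 system. Kv = lim_{s→0} s·G(s) = 50/25 = 2.
e_ss = 1/Kv = 1/(2) = 1/2 ≈ 0.5000.

e_ss = 0.5000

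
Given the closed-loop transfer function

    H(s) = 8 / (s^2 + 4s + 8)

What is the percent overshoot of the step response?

Comparing s^2 + 4s + 8 to s^2 + 2ζωₙs + ωₙ²: ωₙ = √8 ≈ 2.828 rad/s and ζ = 4/(2·√8) ≈ 0.7071.
%OS = 100·exp(−πζ/√(1−ζ²)) = 100·exp(−π·0.7071/√(1−0.7071²)) ≈ 4.32%.

%OS ≈ 4.32%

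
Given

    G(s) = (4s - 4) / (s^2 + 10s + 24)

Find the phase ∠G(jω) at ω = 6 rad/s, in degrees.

At s = j6: numerator = -4 + j24, denominator = -12 + j60.
∠G = ∠num − ∠den = 99.462° − (101.31°) = -1.848°.

∠G(j6) ≈ -1.848°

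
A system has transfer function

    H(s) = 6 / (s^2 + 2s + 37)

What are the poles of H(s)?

s = -1 + 6j, -1 - 6j

The poles are the roots of the denominator s^2 + 2s + 37 = 0.
Using the quadratic formula: s = (-2 ± √(-144))/2 = -1 ± 6j.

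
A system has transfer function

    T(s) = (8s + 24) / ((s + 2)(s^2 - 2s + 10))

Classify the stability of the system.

unstable

The poles can be read from the denominator factors: s = -2, 1 ± 3j.
Since the pole(s) at s = 1 + 3j, 1 - 3j lie in the right half-plane, the system is unstable.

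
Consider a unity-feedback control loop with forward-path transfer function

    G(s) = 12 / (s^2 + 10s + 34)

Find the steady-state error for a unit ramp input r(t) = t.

G(s) has no poles at the origin.
This is a Type 0 system; Kv = lim_{s→0} s·G(s) = 0, so the steady-state error for a ramp input is infinite.

e_ss = ∞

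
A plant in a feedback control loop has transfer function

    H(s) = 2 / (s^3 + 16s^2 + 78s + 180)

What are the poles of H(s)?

The poles are the roots of the denominator s^3 + 16s^2 + 78s + 180 = 0.
Trying s = -10: the polynomial evaluates to 0, so (s + 10) is a factor.
Dividing out leaves s^2 + 6s + 18 = 0.
The quadratic formula then gives s = -3 ± 3j.

s = -3 ± 3j, -10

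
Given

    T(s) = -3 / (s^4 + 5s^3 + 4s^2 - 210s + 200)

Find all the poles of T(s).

The poles are the roots of the denominator s^4 + 5s^3 + 4s^2 - 210s + 200 = 0.
Trying s = 1: the polynomial evaluates to 0, so (s - 1) is a factor.
Dividing out leaves s^3 + 6s^2 + 10s - 200 = 0.
This factors further as (s - 4)(s^2 + 10s + 50) = 0.

s = 1, 4, -5 + 5j, -5 - 5j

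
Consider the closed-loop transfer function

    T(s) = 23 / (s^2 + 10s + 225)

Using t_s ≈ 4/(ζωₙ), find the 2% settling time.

t_s ≈ 0.8000 s

Comparing s^2 + 10s + 225 to s^2 + 2ζωₙs + ωₙ²: ωₙ = 15 rad/s and ζ = 10/(2·15) ≈ 0.3333.
ζωₙ = 10/2 = 5, so t_s ≈ 4/(ζωₙ) = 4/5 = 0.8000 s.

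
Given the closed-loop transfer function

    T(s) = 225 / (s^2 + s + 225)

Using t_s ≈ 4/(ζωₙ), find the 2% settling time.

t_s ≈ 8 s

Comparing s^2 + s + 225 to s^2 + 2ζωₙs + ωₙ²: ωₙ = 15 rad/s and ζ = 1/(2·15) ≈ 0.03333.
ζωₙ = 1/2 = 0.5, so t_s ≈ 4/(ζωₙ) = 4/0.5 = 8 s.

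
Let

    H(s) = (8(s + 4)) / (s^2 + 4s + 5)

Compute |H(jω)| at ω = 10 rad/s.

|H(j10)| ≈ 0.8359

Substitute s = j10: numerator = 32 + j80, denominator = -95 + j40.
|H(j10)| = |32 + j80| / |-95 + j40| = 86.163 / 103.08 ≈ 0.8359.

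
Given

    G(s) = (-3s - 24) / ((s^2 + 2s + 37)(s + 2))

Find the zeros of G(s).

s = -8

Set the numerator to zero: -3s - 24 = 0, i.e. -3·(s + 8) = 0.
So s = -8.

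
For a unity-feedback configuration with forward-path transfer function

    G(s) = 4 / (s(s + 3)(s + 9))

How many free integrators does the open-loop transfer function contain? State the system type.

The denominator has 1 factor of s at the origin (free integrator), so this is a Type 1 system.

Type 1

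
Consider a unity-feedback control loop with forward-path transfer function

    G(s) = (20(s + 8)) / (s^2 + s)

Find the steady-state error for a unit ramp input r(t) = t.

G(s) has one pole at the origin.
This is a Type 1 system. Kv = lim_{s→0} s·G(s) = 160/1.
e_ss = 1/Kv = 1/(160) = 1/160 ≈ 0.006250.

e_ss = 0.006250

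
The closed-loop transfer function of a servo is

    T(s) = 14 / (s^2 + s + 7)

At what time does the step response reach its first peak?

Comparing s^2 + s + 7 to s^2 + 2ζωₙs + ωₙ²: ωₙ = √7 ≈ 2.646 rad/s and ζ = 1/(2·√7) ≈ 0.1890.
ζωₙ = 1/2 = 0.5, so ω_d = ωₙ√(1−ζ²) = √(ωₙ² − (ζωₙ)²) = √(7 − 0.5²) = √6.75 ≈ 2.598 rad/s.
t_p = π/ω_d = π/2.598 ≈ 1.209 s.

t_p ≈ 1.209 s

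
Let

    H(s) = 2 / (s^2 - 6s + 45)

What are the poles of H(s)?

s = 3 + 6j, 3 - 6j

The poles are the roots of the denominator s^2 - 6s + 45 = 0.
Using the quadratic formula: s = (6 ± √(-144))/2 = 3 ± 6j.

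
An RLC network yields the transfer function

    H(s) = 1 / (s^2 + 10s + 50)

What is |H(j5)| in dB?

Substitute s = j5: numerator = 1, denominator = 25 + j50.
|H(j5)| = |1| / |25 + j50| = 1 / 55.902 ≈ 0.01789.
In decibels: 20·log₁₀(0.01789) ≈ -34.9 dB.

|H(j5)|_dB ≈ -34.9 dB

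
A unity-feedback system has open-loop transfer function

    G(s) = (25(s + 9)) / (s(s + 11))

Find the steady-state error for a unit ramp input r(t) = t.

G(s) has one pole at the origin.
This is a Type 1 system. Kv = lim_{s→0} s·G(s) = 225/11.
e_ss = 1/Kv = 1/(225/11) = 11/225 ≈ 0.04889.

e_ss = 0.04889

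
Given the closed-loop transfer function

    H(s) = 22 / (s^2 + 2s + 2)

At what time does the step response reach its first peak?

Comparing s^2 + 2s + 2 to s^2 + 2ζωₙs + ωₙ²: ωₙ = √2 ≈ 1.414 rad/s and ζ = 2/(2·√2) ≈ 0.7071.
ζωₙ = 2/2 = 1, so ω_d = ωₙ√(1−ζ²) = √(ωₙ² − (ζωₙ)²) = √(2 − 1²) = √1 = 1 rad/s.
t_p = π/ω_d = π/1 ≈ 3.142 s.

t_p ≈ 3.142 s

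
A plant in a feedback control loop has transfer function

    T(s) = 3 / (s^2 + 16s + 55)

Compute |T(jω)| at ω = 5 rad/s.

Substitute s = j5: numerator = 3, denominator = 30 + j80.
|T(j5)| = |3| / |30 + j80| = 3 / 85.440 ≈ 0.03511.

|T(j5)| ≈ 0.03511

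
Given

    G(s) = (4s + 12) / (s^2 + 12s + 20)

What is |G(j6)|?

Substitute s = j6: numerator = 12 + j24, denominator = -16 + j72.
|G(j6)| = |12 + j24| / |-16 + j72| = 26.833 / 73.756 ≈ 0.3638.

|G(j6)| ≈ 0.3638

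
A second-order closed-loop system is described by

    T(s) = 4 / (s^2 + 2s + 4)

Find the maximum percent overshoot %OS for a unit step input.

%OS ≈ 16.3%

Comparing s^2 + 2s + 4 to s^2 + 2ζωₙs + ωₙ²: ωₙ = 2 rad/s and ζ = 2/(2·2) = 0.5.
%OS = 100·exp(−πζ/√(1−ζ²)) = 100·exp(−π·0.5/√(1−0.5²)) ≈ 16.3%.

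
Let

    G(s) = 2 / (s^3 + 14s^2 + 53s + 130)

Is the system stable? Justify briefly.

The denominator s^3 + 14s^2 + 53s + 130 factors as (s^2 + 4s + 13)(s + 10), giving poles at s = -2 ± 3j, -10.
Since all poles lie strictly in the left half-plane, the system is stable.

stable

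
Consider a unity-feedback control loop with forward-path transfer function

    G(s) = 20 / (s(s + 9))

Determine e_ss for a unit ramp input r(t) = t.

e_ss = 0.4500

G(s) has one pole at the origin.
This is a Type 1 system. Kv = lim_{s→0} s·G(s) = 20/9.
e_ss = 1/Kv = 1/(20/9) = 9/20 ≈ 0.4500.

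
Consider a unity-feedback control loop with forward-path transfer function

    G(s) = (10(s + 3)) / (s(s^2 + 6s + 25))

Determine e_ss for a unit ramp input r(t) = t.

G(s) has one pole at the origin.
This is a Type 1 system. Kv = lim_{s→0} s·G(s) = 30/25 = 6/5.
e_ss = 1/Kv = 1/(6/5) = 5/6 ≈ 0.8333.

e_ss = 0.8333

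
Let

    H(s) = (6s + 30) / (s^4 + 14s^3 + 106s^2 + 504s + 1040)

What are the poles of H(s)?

The poles are the roots of the denominator s^4 + 14s^3 + 106s^2 + 504s + 1040 = 0.
No real roots exist; factor into two real quadratics: (s^2 + 4s + 40)(s^2 + 10s + 26) = 0.
Each quadratic gives a conjugate pair via the quadratic formula.

s = -2 ± 6j, -5 ± j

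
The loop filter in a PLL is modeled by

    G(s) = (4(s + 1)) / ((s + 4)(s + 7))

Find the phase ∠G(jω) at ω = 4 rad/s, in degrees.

At s = j4: numerator = 4 + j16, denominator = 12 + j44.
∠G = ∠num − ∠den = 75.964° − (74.745°) = 1.219°.

∠G(j4) ≈ 1.219°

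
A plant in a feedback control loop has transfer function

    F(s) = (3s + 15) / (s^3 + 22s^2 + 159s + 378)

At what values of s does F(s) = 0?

Set the numerator to zero: 3s + 15 = 0, i.e. 3·(s + 5) = 0.
So s = -5.

s = -5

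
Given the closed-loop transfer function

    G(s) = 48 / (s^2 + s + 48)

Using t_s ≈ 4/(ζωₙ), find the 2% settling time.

t_s ≈ 8 s

Comparing s^2 + s + 48 to s^2 + 2ζωₙs + ωₙ²: ωₙ = √48 ≈ 6.928 rad/s and ζ = 1/(2·√48) ≈ 0.07217.
ζωₙ = 1/2 = 0.5, so t_s ≈ 4/(ζωₙ) = 4/0.5 = 8 s.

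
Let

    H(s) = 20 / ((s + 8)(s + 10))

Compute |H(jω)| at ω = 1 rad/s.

|H(j1)| ≈ 0.2468

Substitute s = j1: numerator = 20, denominator = 79 + j18.
|H(j1)| = |20| / |79 + j18| = 20 / 81.025 ≈ 0.2468.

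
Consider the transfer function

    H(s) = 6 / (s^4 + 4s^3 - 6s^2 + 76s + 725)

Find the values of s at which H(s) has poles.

The poles are the roots of the denominator s^4 + 4s^3 - 6s^2 + 76s + 725 = 0.
No real roots exist; factor into two real quadratics: (s^2 - 6s + 25)(s^2 + 10s + 29) = 0.
Each quadratic gives a conjugate pair via the quadratic formula.

s = 3 + 4j, 3 - 4j, -5 + 2j, -5 - 2j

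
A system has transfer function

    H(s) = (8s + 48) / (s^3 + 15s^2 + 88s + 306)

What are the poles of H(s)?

s = -3 + 5j, -3 - 5j, -9

The poles are the roots of the denominator s^3 + 15s^2 + 88s + 306 = 0.
Trying s = -9: the polynomial evaluates to 0, so (s + 9) is a factor.
Dividing out leaves s^2 + 6s + 34 = 0.
The quadratic formula then gives s = -3 ± 5j.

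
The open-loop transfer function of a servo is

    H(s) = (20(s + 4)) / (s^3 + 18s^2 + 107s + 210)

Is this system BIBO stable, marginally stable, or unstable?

The denominator s^3 + 18s^2 + 107s + 210 factors as (s + 5)(s + 6)(s + 7), giving poles at s = -5, -6, -7.
Since all poles lie strictly in the left half-plane, the system is stable.

stable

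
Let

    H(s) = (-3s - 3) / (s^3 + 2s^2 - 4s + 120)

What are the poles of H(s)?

s = 2 ± 4j, -6

The poles are the roots of the denominator s^3 + 2s^2 - 4s + 120 = 0.
Trying s = -6: the polynomial evaluates to 0, so (s + 6) is a factor.
Dividing out leaves s^2 - 4s + 20 = 0.
The quadratic formula then gives s = 2 ± 4j.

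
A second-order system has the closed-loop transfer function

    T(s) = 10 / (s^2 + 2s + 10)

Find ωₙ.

ωₙ ≈ 3.162 rad/s

Compare the denominator to the standard form s^2 + 2ζωₙs + ωₙ².
ωₙ² = 10, so ωₙ = √10 ≈ 3.162 rad/s.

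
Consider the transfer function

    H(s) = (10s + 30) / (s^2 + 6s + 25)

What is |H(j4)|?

Substitute s = j4: numerator = 30 + j40, denominator = 9 + j24.
|H(j4)| = |30 + j40| / |9 + j24| = 50 / 25.632 ≈ 1.951.

|H(j4)| ≈ 1.951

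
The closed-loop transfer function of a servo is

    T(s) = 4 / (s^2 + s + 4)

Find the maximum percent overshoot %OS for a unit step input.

%OS ≈ 44.4%

Comparing s^2 + s + 4 to s^2 + 2ζωₙs + ωₙ²: ωₙ = 2 rad/s and ζ = 1/(2·2) = 0.25.
%OS = 100·exp(−πζ/√(1−ζ²)) = 100·exp(−π·0.25/√(1−0.25²)) ≈ 44.4%.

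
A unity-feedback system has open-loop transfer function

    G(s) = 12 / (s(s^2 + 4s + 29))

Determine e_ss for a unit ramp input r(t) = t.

e_ss = 2.417

G(s) has one pole at the origin.
This is a Type 1 system. Kv = lim_{s→0} s·G(s) = 12/29.
e_ss = 1/Kv = 1/(12/29) = 29/12 ≈ 2.417.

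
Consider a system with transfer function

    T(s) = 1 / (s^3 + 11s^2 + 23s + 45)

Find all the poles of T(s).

The poles are the roots of the denominator s^3 + 11s^2 + 23s + 45 = 0.
Trying s = -9: the polynomial evaluates to 0, so (s + 9) is a factor.
Dividing out leaves s^2 + 2s + 5 = 0.
The quadratic formula then gives s = -1 ± 2j.

s = -1 ± 2j, -9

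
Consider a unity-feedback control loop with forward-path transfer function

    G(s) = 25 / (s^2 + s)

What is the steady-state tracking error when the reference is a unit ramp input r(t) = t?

G(s) has one pole at the origin.
This is a Type 1 system. Kv = lim_{s→0} s·G(s) = 25/1.
e_ss = 1/Kv = 1/(25) = 1/25 ≈ 0.04000.

e_ss = 0.04000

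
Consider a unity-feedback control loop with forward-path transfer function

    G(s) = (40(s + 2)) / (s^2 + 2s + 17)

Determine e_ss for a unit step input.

G(s) has no poles at the origin.
This is a Type 0 system. Kp = lim_{s→0} G(s) = 80/17.
e_ss = 1/(1 + Kp) = 1/(1 + 80/17) = 17/97 ≈ 0.1753.

e_ss = 0.1753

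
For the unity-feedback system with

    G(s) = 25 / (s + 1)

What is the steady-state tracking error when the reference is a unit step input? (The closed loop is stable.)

G(s) has no poles at the origin.
This is a Type 0 system. Kp = lim_{s→0} G(s) = 25/1.
e_ss = 1/(1 + Kp) = 1/(1 + 25) = 1/26 ≈ 0.03846.

e_ss = 0.03846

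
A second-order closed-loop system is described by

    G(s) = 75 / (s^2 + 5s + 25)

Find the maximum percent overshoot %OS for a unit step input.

%OS ≈ 16.3%

Comparing s^2 + 5s + 25 to s^2 + 2ζωₙs + ωₙ²: ωₙ = 5 rad/s and ζ = 5/(2·5) = 0.5.
%OS = 100·exp(−πζ/√(1−ζ²)) = 100·exp(−π·0.5/√(1−0.5²)) ≈ 16.3%.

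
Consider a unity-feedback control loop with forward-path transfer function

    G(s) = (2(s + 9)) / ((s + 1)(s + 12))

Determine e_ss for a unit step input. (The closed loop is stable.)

e_ss = 0.4000

G(s) has no poles at the origin.
This is a Type 0 system. Kp = lim_{s→0} G(s) = 18/12 = 3/2.
e_ss = 1/(1 + Kp) = 1/(1 + 3/2) = 2/5 ≈ 0.4000.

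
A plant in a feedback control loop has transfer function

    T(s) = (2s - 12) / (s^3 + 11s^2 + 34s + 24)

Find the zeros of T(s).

s = 6

Set the numerator to zero: 2s - 12 = 0, i.e. 2·(s - 6) = 0.
So s = 6.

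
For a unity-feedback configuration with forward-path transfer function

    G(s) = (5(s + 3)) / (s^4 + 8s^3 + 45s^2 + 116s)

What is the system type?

The denominator has 1 factor of s at the origin (free integrator), so this is a Type 1 system.

Type 1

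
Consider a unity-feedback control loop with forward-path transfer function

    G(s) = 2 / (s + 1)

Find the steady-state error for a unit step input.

e_ss = 0.3333

G(s) has no poles at the origin.
This is a Type 0 system. Kp = lim_{s→0} G(s) = 2/1.
e_ss = 1/(1 + Kp) = 1/(1 + 2) = 1/3 ≈ 0.3333.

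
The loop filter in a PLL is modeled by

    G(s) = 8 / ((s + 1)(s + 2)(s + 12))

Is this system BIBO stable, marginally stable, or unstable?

stable

The poles can be read from the denominator factors: s = -1, -2, -12.
Since all poles lie strictly in the left half-plane, the system is stable.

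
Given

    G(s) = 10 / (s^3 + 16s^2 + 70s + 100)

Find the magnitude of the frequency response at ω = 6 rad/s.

|G(j6)| ≈ 0.01931

Substitute s = j6: numerator = 10, denominator = -476 + j204.
|G(j6)| = |10| / |-476 + j204| = 10 / 517.87 ≈ 0.01931.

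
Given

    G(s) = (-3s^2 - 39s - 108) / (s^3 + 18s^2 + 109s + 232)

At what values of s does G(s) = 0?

Set the numerator to zero: -3s^2 - 39s - 108 = 0, i.e. -3·(s^2 + 13s + 36) = 0.
Factoring: (s + 9)(s + 4) = 0.

s = -9, -4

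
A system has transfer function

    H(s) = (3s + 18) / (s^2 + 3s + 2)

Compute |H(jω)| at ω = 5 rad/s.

|H(j5)| ≈ 0.8533

Substitute s = j5: numerator = 18 + j15, denominator = -23 + j15.
|H(j5)| = |18 + j15| / |-23 + j15| = 23.431 / 27.459 ≈ 0.8533.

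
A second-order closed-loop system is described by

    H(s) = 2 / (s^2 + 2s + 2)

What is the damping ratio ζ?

Compare the denominator to the standard form s^2 + 2ζωₙs + ωₙ².
ωₙ² = 2, so ωₙ = √2 ≈ 1.414 rad/s.
2ζωₙ = 2, so ζ = 2/(2·√2) ≈ 0.7071.
With ζ = 0.7071 the response is underdamped.

ζ ≈ 0.7071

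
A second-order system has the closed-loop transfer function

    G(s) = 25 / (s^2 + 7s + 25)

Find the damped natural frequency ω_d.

Comparing s^2 + 7s + 25 to s^2 + 2ζωₙs + ωₙ²: ωₙ = 5 rad/s and ζ = 7/(2·5) = 0.7.
ζωₙ = 7/2 = 3.5, so ω_d = ωₙ√(1−ζ²) = √(ωₙ² − (ζωₙ)²) = √(25 − 3.5²) = √12.75 ≈ 3.571 rad/s.

ω_d ≈ 3.571 rad/s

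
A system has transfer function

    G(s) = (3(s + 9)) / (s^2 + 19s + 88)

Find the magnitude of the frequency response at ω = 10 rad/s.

|G(j10)| ≈ 0.2120

Substitute s = j10: numerator = 27 + j30, denominator = -12 + j190.
|G(j10)| = |27 + j30| / |-12 + j190| = 40.361 / 190.38 ≈ 0.2120.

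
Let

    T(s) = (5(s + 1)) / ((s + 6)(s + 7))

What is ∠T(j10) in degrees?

At s = j10: numerator = 5 + j50, denominator = -58 + j130.
∠T = ∠num − ∠den = 84.289° − (114.04°) = -29.75°.

∠T(j10) ≈ -29.75°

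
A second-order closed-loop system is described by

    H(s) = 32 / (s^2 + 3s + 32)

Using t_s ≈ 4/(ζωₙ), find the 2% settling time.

Comparing s^2 + 3s + 32 to s^2 + 2ζωₙs + ωₙ²: ωₙ = √32 ≈ 5.657 rad/s and ζ = 3/(2·√32) ≈ 0.2652.
ζωₙ = 3/2 = 1.5, so t_s ≈ 4/(ζωₙ) = 4/1.5 ≈ 2.667 s.

t_s ≈ 2.667 s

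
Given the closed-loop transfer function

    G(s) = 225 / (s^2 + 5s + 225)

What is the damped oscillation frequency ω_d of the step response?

Comparing s^2 + 5s + 225 to s^2 + 2ζωₙs + ωₙ²: ωₙ = 15 rad/s and ζ = 5/(2·15) ≈ 0.1667.
ζωₙ = 5/2 = 2.5, so ω_d = ωₙ√(1−ζ²) = √(ωₙ² − (ζωₙ)²) = √(225 − 2.5²) = √218.75 ≈ 14.79 rad/s.

ω_d ≈ 14.79 rad/s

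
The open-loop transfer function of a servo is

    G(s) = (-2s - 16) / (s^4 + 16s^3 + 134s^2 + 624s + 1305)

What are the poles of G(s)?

The poles are the roots of the denominator s^4 + 16s^3 + 134s^2 + 624s + 1305 = 0.
No real roots exist; factor into two real quadratics: (s^2 + 6s + 45)(s^2 + 10s + 29) = 0.
Each quadratic gives a conjugate pair via the quadratic formula.

s = -3 ± 6j, -5 ± 2j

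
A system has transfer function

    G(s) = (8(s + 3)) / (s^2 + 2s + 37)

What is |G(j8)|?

Substitute s = j8: numerator = 24 + j64, denominator = -27 + j16.
|G(j8)| = |24 + j64| / |-27 + j16| = 68.352 / 31.385 ≈ 2.178.

|G(j8)| ≈ 2.178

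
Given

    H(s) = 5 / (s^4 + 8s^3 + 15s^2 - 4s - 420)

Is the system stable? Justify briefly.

unstable

The denominator s^4 + 8s^3 + 15s^2 - 4s - 420 factors as (s - 3)(s + 7)(s^2 + 4s + 20), giving poles at s = 3, -7, -2 + 4j, -2 - 4j.
Since the pole(s) at s = 3 lie in the right half-plane, the system is unstable.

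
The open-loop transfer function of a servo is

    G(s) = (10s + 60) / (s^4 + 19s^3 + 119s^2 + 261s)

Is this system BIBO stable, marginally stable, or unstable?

marginally stable

The denominator s^4 + 19s^3 + 119s^2 + 261s factors as s(s^2 + 10s + 29)(s + 9), giving poles at s = 0, -5 + 2j, -5 - 2j, -9.
Since the simple pole(s) at s = 0 lie on the jω-axis with none in the right half-plane, the system is marginally stable.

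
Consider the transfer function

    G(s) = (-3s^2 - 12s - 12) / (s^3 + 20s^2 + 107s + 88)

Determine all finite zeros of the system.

s = -2, -2

Set the numerator to zero: -3s^2 - 12s - 12 = 0, i.e. -3·(s^2 + 4s + 4) = 0.
Factoring: (s + 2)^2 = 0.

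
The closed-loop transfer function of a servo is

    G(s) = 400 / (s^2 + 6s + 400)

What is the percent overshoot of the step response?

Comparing s^2 + 6s + 400 to s^2 + 2ζωₙs + ωₙ²: ωₙ = 20 rad/s and ζ = 6/(2·20) = 0.15.
%OS = 100·exp(−πζ/√(1−ζ²)) = 100·exp(−π·0.15/√(1−0.15²)) ≈ 62.1%.

%OS ≈ 62.1%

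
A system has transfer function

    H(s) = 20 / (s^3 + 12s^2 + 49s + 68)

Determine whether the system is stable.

stable

The denominator s^3 + 12s^2 + 49s + 68 factors as (s^2 + 8s + 17)(s + 4), giving poles at s = -4 ± j, -4.
Since all poles lie strictly in the left half-plane, the system is stable.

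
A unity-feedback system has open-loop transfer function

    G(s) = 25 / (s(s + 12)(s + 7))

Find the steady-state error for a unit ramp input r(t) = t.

e_ss = 3.360

G(s) has one pole at the origin.
This is a Type 1 system. Kv = lim_{s→0} s·G(s) = 25/84.
e_ss = 1/Kv = 1/(25/84) = 84/25 ≈ 3.360.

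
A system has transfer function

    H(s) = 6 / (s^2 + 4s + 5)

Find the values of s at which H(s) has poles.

s = -2 ± j

The poles are the roots of the denominator s^2 + 4s + 5 = 0.
Using the quadratic formula: s = (-4 ± √(-4))/2 = -2 ± 1j.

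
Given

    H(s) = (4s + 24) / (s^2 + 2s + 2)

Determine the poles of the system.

The poles are the roots of the denominator s^2 + 2s + 2 = 0.
Using the quadratic formula: s = (-2 ± √(-4))/2 = -1 ± 1j.

s = -1 + j, -1 - j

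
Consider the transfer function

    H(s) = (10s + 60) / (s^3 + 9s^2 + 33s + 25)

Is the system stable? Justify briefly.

stable

The denominator s^3 + 9s^2 + 33s + 25 factors as (s + 1)(s^2 + 8s + 25), giving poles at s = -1, -4 + 3j, -4 - 3j.
Since all poles lie strictly in the left half-plane, the system is stable.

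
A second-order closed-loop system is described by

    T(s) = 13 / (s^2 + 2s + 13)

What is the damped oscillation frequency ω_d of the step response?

Comparing s^2 + 2s + 13 to s^2 + 2ζωₙs + ωₙ²: ωₙ = √13 ≈ 3.606 rad/s and ζ = 2/(2·√13) ≈ 0.2774.
ζωₙ = 2/2 = 1, so ω_d = ωₙ√(1−ζ²) = √(ωₙ² − (ζωₙ)²) = √(13 − 1²) = √12 ≈ 3.464 rad/s.

ω_d ≈ 3.464 rad/s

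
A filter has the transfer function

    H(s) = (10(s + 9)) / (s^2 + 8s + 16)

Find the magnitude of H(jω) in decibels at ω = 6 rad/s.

Substitute s = j6: numerator = 90 + j60, denominator = -20 + j48.
|H(j6)| = |90 + j60| / |-20 + j48| = 108.17 / 52 ≈ 2.080.
In decibels: 20·log₁₀(2.080) ≈ 6.36 dB.

|H(j6)|_dB ≈ 6.36 dB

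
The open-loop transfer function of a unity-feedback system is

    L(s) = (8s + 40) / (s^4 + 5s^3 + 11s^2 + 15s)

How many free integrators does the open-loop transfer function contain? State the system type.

Factor s from the denominator: s^4 + 5s^3 + 11s^2 + 15s = s·(s^3 + 5s^2 + 11s + 15).
There is 1 pole at the origin, so the system is Type 1.

Type 1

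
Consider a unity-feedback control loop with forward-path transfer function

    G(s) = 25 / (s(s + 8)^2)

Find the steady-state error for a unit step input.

G(s) has one pole at the origin.
This is a Type 1 system; for a step input the steady-state error is zero.

e_ss = 0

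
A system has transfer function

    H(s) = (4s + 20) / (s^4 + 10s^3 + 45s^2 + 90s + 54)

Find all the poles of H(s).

The poles are the roots of the denominator s^4 + 10s^3 + 45s^2 + 90s + 54 = 0.
Trying s = -1: the polynomial evaluates to 0, so (s + 1) is a factor.
Dividing out leaves s^3 + 9s^2 + 36s + 54 = 0.
This factors further as (s + 3)(s^2 + 6s + 18) = 0.

s = -1, -3, -3 + 3j, -3 - 3j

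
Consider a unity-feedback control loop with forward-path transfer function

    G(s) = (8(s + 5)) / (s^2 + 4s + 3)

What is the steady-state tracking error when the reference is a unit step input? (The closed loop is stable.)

e_ss = 0.06977

G(s) has no poles at the origin.
This is a Type 0 system. Kp = lim_{s→0} G(s) = 40/3.
e_ss = 1/(1 + Kp) = 1/(1 + 40/3) = 3/43 ≈ 0.06977.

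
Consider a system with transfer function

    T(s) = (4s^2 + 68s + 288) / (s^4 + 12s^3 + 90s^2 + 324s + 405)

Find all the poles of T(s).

s = -3 ± 6j, -3, -3

The poles are the roots of the denominator s^4 + 12s^3 + 90s^2 + 324s + 405 = 0.
Trying s = -3: the polynomial evaluates to 0, so (s + 3) is a factor.
Dividing out leaves s^3 + 9s^2 + 63s + 135 = 0.
This factors further as (s^2 + 6s + 45)(s + 3) = 0.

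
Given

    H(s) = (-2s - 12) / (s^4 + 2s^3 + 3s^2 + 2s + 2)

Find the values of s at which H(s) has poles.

s = ±j, -1 ± j

The poles are the roots of the denominator s^4 + 2s^3 + 3s^2 + 2s + 2 = 0.
No real roots exist; factor into two real quadratics: (s^2 + 1)(s^2 + 2s + 2) = 0.
Each quadratic gives a conjugate pair via the quadratic formula.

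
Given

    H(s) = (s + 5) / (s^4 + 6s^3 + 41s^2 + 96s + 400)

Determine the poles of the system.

The poles are the roots of the denominator s^4 + 6s^3 + 41s^2 + 96s + 400 = 0.
No real roots exist; factor into two real quadratics: (s^2 + 6s + 25)(s^2 + 16) = 0.
Each quadratic gives a conjugate pair via the quadratic formula.

s = -3 + 4j, -3 - 4j, 4j, -4j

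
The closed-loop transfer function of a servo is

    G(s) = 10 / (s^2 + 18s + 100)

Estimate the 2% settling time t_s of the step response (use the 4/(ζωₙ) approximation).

Comparing s^2 + 18s + 100 to s^2 + 2ζωₙs + ωₙ²: ωₙ = 10 rad/s and ζ = 18/(2·10) = 0.9.
ζωₙ = 18/2 = 9, so t_s ≈ 4/(ζωₙ) = 4/9 ≈ 0.4444 s.

t_s ≈ 0.4444 s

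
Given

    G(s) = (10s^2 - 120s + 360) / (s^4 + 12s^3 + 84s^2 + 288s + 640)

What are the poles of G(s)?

The poles are the roots of the denominator s^4 + 12s^3 + 84s^2 + 288s + 640 = 0.
No real roots exist; factor into two real quadratics: (s^2 + 8s + 32)(s^2 + 4s + 20) = 0.
Each quadratic gives a conjugate pair via the quadratic formula.

s = -4 + 4j, -4 - 4j, -2 + 4j, -2 - 4j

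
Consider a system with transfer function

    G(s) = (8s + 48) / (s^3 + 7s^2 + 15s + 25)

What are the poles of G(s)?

s = -1 ± 2j, -5

The poles are the roots of the denominator s^3 + 7s^2 + 15s + 25 = 0.
Trying s = -5: the polynomial evaluates to 0, so (s + 5) is a factor.
Dividing out leaves s^2 + 2s + 5 = 0.
The quadratic formula then gives s = -1 ± 2j.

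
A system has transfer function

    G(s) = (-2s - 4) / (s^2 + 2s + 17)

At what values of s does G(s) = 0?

s = -2

Set the numerator to zero: -2s - 4 = 0, i.e. -2·(s + 2) = 0.
So s = -2.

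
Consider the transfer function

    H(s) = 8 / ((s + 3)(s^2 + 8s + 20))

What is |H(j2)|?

Substitute s = j2: numerator = 8, denominator = 16 + j80.
|H(j2)| = |8| / |16 + j80| = 8 / 81.584 ≈ 0.09806.

|H(j2)| ≈ 0.09806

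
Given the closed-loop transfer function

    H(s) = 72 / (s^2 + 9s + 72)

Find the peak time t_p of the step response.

Comparing s^2 + 9s + 72 to s^2 + 2ζωₙs + ωₙ²: ωₙ = √72 ≈ 8.485 rad/s and ζ = 9/(2·√72) ≈ 0.5303.
ζωₙ = 9/2 = 4.5, so ω_d = ωₙ√(1−ζ²) = √(ωₙ² − (ζωₙ)²) = √(72 − 4.5²) = √51.75 ≈ 7.194 rad/s.
t_p = π/ω_d = π/7.194 ≈ 0.4367 s.

t_p ≈ 0.4367 s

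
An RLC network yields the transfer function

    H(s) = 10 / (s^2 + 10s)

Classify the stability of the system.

The denominator s^2 + 10s factors as s(s + 10), giving poles at s = 0, -10.
Since the simple pole(s) at s = 0 lie on the jω-axis with none in the right half-plane, the system is marginally stable.

marginally stable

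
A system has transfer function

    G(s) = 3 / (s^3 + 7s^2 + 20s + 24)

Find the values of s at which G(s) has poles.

s = -3, -2 + 2j, -2 - 2j

The poles are the roots of the denominator s^3 + 7s^2 + 20s + 24 = 0.
Trying s = -3: the polynomial evaluates to 0, so (s + 3) is a factor.
Dividing out leaves s^2 + 4s + 8 = 0.
The quadratic formula then gives s = -2 ± 2j.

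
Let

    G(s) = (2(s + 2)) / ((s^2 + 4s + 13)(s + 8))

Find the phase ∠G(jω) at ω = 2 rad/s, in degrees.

∠G(j2) ≈ -10.67°

At s = j2: numerator = 4 + j4, denominator = 56 + j82.
∠G = ∠num − ∠den = 45° − (55.670°) = -10.67°.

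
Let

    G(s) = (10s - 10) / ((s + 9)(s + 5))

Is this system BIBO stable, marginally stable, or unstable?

stable

The poles can be read from the denominator factors: s = -9, -5.
Since all poles lie strictly in the left half-plane, the system is stable.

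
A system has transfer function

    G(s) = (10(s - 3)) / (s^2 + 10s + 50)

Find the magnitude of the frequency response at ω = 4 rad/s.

Substitute s = j4: numerator = -30 + j40, denominator = 34 + j40.
|G(j4)| = |-30 + j40| / |34 + j40| = 50 / 52.498 ≈ 0.9524.

|G(j4)| ≈ 0.9524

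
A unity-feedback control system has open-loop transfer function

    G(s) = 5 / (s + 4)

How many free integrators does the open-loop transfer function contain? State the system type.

The denominator has no factor of s at the origin — no free integrator — so this is a Type 0 system.

Type 0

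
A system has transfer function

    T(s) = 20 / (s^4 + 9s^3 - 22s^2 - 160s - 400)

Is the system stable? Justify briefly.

The denominator s^4 + 9s^3 - 22s^2 - 160s - 400 factors as (s - 5)(s^2 + 4s + 8)(s + 10), giving poles at s = 5, -2 + 2j, -2 - 2j, -10.
Since the pole(s) at s = 5 lie in the right half-plane, the system is unstable.

unstable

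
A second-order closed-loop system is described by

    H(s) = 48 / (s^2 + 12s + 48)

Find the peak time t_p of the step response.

t_p ≈ 0.9069 s

Comparing s^2 + 12s + 48 to s^2 + 2ζωₙs + ωₙ²: ωₙ = √48 ≈ 6.928 rad/s and ζ = 12/(2·√48) ≈ 0.8660.
ζωₙ = 12/2 = 6, so ω_d = ωₙ√(1−ζ²) = √(ωₙ² − (ζωₙ)²) = √(48 − 6²) = √12 ≈ 3.464 rad/s.
t_p = π/ω_d = π/3.464 ≈ 0.9069 s.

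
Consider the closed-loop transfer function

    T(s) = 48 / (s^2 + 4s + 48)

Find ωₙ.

ωₙ ≈ 6.928 rad/s

Compare the denominator to the standard form s^2 + 2ζωₙs + ωₙ².
ωₙ² = 48, so ωₙ = √48 ≈ 6.928 rad/s.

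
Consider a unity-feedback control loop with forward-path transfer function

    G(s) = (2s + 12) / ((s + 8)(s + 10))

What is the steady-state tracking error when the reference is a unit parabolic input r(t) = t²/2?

G(s) has no poles at the origin.
This is a Type 0 system; Ka = lim_{s→0} s^2·G(s) = 0, so the steady-state error for a parabola input is infinite.

e_ss = ∞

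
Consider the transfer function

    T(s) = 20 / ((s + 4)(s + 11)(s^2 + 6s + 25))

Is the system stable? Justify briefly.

stable

The poles can be read from the denominator factors: s = -4, -11, -3 + 4j, -3 - 4j.
Since all poles lie strictly in the left half-plane, the system is stable.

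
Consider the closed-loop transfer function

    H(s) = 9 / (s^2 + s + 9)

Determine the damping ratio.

ζ ≈ 0.1667

Compare the denominator to the standard form s^2 + 2ζωₙs + ωₙ².
ωₙ² = 9, so ωₙ = 3 rad/s.
2ζωₙ = 1, so ζ = 1/(2·3) ≈ 0.1667.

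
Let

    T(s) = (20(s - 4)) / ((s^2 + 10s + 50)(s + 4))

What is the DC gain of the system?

At s = 0 each factor (s + a) contributes a and each (s^2 + bs + c) contributes c.
T(0) = 20·(-4) / ((50) · (4)) = -80/200 = -2/5.

T(0) = -2/5 ≈ -0.4000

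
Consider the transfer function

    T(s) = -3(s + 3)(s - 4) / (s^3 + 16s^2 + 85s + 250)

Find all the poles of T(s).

s = -3 ± 4j, -10

The poles are the roots of the denominator s^3 + 16s^2 + 85s + 250 = 0.
Trying s = -10: the polynomial evaluates to 0, so (s + 10) is a factor.
Dividing out leaves s^2 + 6s + 25 = 0.
The quadratic formula then gives s = -3 ± 4j.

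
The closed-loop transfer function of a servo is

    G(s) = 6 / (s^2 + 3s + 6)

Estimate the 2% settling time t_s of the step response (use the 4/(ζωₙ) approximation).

t_s ≈ 2.667 s

Comparing s^2 + 3s + 6 to s^2 + 2ζωₙs + ωₙ²: ωₙ = √6 ≈ 2.449 rad/s and ζ = 3/(2·√6) ≈ 0.6124.
ζωₙ = 3/2 = 1.5, so t_s ≈ 4/(ζωₙ) = 4/1.5 ≈ 2.667 s.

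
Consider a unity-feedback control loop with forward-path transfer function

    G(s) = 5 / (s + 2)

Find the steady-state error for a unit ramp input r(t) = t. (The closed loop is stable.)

G(s) has no poles at the origin.
This is a Type 0 system; Kv = lim_{s→0} s·G(s) = 0, so the steady-state error for a ramp input is infinite.

e_ss = ∞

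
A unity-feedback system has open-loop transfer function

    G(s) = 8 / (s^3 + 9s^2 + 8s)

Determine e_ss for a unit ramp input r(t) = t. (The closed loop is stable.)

G(s) has one pole at the origin.
This is a Type 1 system. Kv = lim_{s→0} s·G(s) = 8/8 = 1.
e_ss = 1/Kv = 1/(1) = 1.

e_ss = 1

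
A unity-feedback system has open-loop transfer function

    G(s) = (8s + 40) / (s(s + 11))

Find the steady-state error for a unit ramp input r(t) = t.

e_ss = 0.2750

G(s) has one pole at the origin.
This is a Type 1 system. Kv = lim_{s→0} s·G(s) = 40/11.
e_ss = 1/Kv = 1/(40/11) = 11/40 ≈ 0.2750.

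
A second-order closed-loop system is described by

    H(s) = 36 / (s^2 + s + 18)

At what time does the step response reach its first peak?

Comparing s^2 + s + 18 to s^2 + 2ζωₙs + ωₙ²: ωₙ = √18 ≈ 4.243 rad/s and ζ = 1/(2·√18) ≈ 0.1179.
ζωₙ = 1/2 = 0.5, so ω_d = ωₙ√(1−ζ²) = √(ωₙ² − (ζωₙ)²) = √(18 − 0.5²) = √17.75 ≈ 4.213 rad/s.
t_p = π/ω_d = π/4.213 ≈ 0.7457 s.

t_p ≈ 0.7457 s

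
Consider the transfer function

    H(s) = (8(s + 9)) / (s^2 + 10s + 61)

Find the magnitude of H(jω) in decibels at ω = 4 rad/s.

Substitute s = j4: numerator = 72 + j32, denominator = 45 + j40.
|H(j4)| = |72 + j32| / |45 + j40| = 78.791 / 60.208 ≈ 1.309.
In decibels: 20·log₁₀(1.309) ≈ 2.34 dB.

|H(j4)|_dB ≈ 2.34 dB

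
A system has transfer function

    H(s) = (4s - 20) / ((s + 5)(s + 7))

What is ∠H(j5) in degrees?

∠H(j5) ≈ 54.46°

At s = j5: numerator = -20 + j20, denominator = 10 + j60.
∠H = ∠num − ∠den = 135° − (80.538°) = 54.46°.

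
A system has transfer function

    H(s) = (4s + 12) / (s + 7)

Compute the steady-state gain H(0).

Set s = 0: H(0) = (12) / (7) = 12/7.

H(0) = 12/7 ≈ 1.714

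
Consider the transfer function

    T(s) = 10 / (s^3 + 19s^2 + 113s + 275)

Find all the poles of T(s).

The poles are the roots of the denominator s^3 + 19s^2 + 113s + 275 = 0.
Trying s = -11: the polynomial evaluates to 0, so (s + 11) is a factor.
Dividing out leaves s^2 + 8s + 25 = 0.
The quadratic formula then gives s = -4 ± 3j.

s = -4 ± 3j, -11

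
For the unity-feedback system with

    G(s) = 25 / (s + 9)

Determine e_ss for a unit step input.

e_ss = 0.2647

G(s) has no poles at the origin.
This is a Type 0 system. Kp = lim_{s→0} G(s) = 25/9.
e_ss = 1/(1 + Kp) = 1/(1 + 25/9) = 9/34 ≈ 0.2647.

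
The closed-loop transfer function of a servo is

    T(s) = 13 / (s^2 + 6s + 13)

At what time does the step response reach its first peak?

Comparing s^2 + 6s + 13 to s^2 + 2ζωₙs + ωₙ²: ωₙ = √13 ≈ 3.606 rad/s and ζ = 6/(2·√13) ≈ 0.8321.
ζωₙ = 6/2 = 3, so ω_d = ωₙ√(1−ζ²) = √(ωₙ² − (ζωₙ)²) = √(13 − 3²) = √4 = 2 rad/s.
t_p = π/ω_d = π/2 ≈ 1.571 s.

t_p ≈ 1.571 s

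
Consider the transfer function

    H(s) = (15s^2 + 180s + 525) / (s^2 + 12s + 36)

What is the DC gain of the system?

H(0) = 175/12 ≈ 14.58

Set s = 0: H(0) = (525) / (36) = 175/12.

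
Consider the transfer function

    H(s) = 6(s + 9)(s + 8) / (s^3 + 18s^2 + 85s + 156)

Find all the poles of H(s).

s = -3 ± 2j, -12

The poles are the roots of the denominator s^3 + 18s^2 + 85s + 156 = 0.
Trying s = -12: the polynomial evaluates to 0, so (s + 12) is a factor.
Dividing out leaves s^2 + 6s + 13 = 0.
The quadratic formula then gives s = -3 ± 2j.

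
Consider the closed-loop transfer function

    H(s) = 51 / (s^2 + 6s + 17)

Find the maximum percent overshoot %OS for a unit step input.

%OS ≈ 3.57%

Comparing s^2 + 6s + 17 to s^2 + 2ζωₙs + ωₙ²: ωₙ = √17 ≈ 4.123 rad/s and ζ = 6/(2·√17) ≈ 0.7276.
%OS = 100·exp(−πζ/√(1−ζ²)) = 100·exp(−π·0.7276/√(1−0.7276²)) ≈ 3.57%.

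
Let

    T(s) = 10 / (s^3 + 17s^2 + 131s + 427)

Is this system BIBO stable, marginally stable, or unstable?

stable

The denominator s^3 + 17s^2 + 131s + 427 factors as (s^2 + 10s + 61)(s + 7), giving poles at s = -5 + 6j, -5 - 6j, -7.
Since all poles lie strictly in the left half-plane, the system is stable.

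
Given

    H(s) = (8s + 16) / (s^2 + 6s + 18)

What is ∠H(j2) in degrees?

At s = j2: numerator = 16 + j16, denominator = 14 + j12.
∠H = ∠num − ∠den = 45° − (40.601°) = 4.399°.

∠H(j2) ≈ 4.399°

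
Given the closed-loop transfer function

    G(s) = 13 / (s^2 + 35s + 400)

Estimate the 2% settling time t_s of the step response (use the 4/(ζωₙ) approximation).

t_s ≈ 0.2286 s

Comparing s^2 + 35s + 400 to s^2 + 2ζωₙs + ωₙ²: ωₙ = 20 rad/s and ζ = 35/(2·20) = 0.875.
ζωₙ = 35/2 = 17.5, so t_s ≈ 4/(ζωₙ) = 4/17.5 ≈ 0.2286 s.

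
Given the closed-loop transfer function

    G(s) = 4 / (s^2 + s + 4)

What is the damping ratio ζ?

ζ = 0.25

Compare the denominator to the standard form s^2 + 2ζωₙs + ωₙ².
ωₙ² = 4, so ωₙ = 2 rad/s.
2ζωₙ = 1, so ζ = 1/(2·2) = 0.25.
With ζ = 0.25 the response is underdamped.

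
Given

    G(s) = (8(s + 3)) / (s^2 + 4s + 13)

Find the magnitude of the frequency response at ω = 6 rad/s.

|G(j6)| ≈ 1.614

Substitute s = j6: numerator = 24 + j48, denominator = -23 + j24.
|G(j6)| = |24 + j48| / |-23 + j24| = 53.666 / 33.242 ≈ 1.614.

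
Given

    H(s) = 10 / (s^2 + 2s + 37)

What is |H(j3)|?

Substitute s = j3: numerator = 10, denominator = 28 + j6.
|H(j3)| = |10| / |28 + j6| = 10 / 28.636 ≈ 0.3492.

|H(j3)| ≈ 0.3492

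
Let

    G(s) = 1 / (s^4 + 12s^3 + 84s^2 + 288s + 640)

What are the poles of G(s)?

The poles are the roots of the denominator s^4 + 12s^3 + 84s^2 + 288s + 640 = 0.
No real roots exist; factor into two real quadratics: (s^2 + 8s + 32)(s^2 + 4s + 20) = 0.
Each quadratic gives a conjugate pair via the quadratic formula.

s = -4 + 4j, -4 - 4j, -2 + 4j, -2 - 4j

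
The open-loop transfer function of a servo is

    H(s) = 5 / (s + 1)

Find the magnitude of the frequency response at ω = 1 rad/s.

|H(j1)| ≈ 3.536

Substitute s = j1: numerator = 5, denominator = 1 + j1.
|H(j1)| = |5| / |1 + j1| = 5 / 1.4142 ≈ 3.536.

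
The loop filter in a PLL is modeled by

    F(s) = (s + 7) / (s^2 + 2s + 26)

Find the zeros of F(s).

s = -7

Set the numerator to zero: s + 7 = 0.
So s = -7.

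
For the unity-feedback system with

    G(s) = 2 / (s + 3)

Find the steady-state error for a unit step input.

G(s) has no poles at the origin.
This is a Type 0 system. Kp = lim_{s→0} G(s) = 2/3.
e_ss = 1/(1 + Kp) = 1/(1 + 2/3) = 3/5 ≈ 0.6000.

e_ss = 0.6000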